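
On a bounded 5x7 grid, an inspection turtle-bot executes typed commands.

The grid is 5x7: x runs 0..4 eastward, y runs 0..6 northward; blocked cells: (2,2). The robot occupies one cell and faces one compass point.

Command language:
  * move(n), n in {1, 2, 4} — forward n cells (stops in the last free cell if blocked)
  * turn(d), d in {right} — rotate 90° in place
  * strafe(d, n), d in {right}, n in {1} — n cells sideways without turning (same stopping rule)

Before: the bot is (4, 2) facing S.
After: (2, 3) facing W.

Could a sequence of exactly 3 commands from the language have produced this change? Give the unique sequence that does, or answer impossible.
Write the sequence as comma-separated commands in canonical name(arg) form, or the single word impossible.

turn(right), strafe(right, 1), move(2)

key: position moved to (2,3) AND the heading swung to W — translation plus rotation needed
t0: (4, 2) facing S
1. turn(right) → (4, 2) facing W
2. strafe(right, 1) → (4, 3) facing W
3. move(2) → (2, 3) facing W
no rival 3-sequence matches.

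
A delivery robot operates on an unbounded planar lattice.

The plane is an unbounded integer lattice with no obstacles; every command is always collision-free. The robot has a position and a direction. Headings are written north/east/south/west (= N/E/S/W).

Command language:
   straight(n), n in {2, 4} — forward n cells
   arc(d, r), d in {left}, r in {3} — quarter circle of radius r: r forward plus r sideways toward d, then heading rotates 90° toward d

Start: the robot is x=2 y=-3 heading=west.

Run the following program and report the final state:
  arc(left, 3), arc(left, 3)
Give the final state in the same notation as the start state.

x=2 y=-9 heading=east

start: x=2 y=-3 heading=west
1. arc(left, 3) → x=-1 y=-6 heading=south
2. arc(left, 3) → x=2 y=-9 heading=east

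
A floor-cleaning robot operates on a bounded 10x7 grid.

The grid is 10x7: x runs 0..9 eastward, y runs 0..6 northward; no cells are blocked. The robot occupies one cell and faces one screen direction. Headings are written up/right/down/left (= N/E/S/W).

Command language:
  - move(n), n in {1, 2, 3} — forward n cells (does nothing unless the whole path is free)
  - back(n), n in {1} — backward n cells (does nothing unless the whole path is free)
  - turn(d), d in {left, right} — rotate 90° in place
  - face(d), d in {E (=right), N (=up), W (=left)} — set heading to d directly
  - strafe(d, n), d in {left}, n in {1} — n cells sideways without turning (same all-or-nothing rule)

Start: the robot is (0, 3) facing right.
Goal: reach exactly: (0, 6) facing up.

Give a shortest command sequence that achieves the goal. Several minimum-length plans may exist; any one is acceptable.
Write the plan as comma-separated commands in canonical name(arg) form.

begin: (0, 3) facing right
[1] after face(N): (0, 3) facing up
[2] after move(3): (0, 6) facing up
no 1-step plan works, so 2 is optimal.

face(N), move(3)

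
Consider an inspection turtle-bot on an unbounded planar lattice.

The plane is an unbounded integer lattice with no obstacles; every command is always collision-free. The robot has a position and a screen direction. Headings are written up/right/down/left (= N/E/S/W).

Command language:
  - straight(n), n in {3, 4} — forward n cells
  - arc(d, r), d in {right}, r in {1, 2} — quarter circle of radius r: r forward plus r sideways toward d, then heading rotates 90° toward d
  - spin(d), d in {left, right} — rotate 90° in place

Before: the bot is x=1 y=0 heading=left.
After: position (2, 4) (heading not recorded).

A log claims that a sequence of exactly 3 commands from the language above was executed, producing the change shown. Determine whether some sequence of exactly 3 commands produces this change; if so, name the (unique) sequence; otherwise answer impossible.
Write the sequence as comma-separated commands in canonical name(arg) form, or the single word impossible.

key: order matters: swapping spin(right) and arc(right, 1) lands elsewhere
from: x=1 y=0 heading=left
step 1 (spin(right)): x=1 y=0 heading=up
step 2 (straight(3)): x=1 y=3 heading=up
step 3 (arc(right, 1)): x=2 y=4 heading=right
uniquely the one of 216 3-step routes that fits.

spin(right), straight(3), arc(right, 1)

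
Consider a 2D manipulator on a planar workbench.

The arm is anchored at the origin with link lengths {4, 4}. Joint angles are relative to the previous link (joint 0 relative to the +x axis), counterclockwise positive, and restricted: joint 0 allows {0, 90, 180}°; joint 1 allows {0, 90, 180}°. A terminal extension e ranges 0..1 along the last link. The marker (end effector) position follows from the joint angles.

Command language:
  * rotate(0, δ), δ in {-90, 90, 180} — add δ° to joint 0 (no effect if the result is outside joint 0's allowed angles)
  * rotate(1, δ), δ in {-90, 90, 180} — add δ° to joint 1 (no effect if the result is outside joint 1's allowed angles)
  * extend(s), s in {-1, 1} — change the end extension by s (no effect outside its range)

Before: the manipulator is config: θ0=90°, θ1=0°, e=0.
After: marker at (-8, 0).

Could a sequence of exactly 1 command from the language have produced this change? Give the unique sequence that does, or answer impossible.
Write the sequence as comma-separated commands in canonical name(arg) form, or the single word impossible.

rotate(0, 90)

begin: config: θ0=90°, θ1=0°, e=0
t=1 rotate(0, 90) ⇒ config: θ0=180°, θ1=0°, e=0
all 8 alternatives checked — unique.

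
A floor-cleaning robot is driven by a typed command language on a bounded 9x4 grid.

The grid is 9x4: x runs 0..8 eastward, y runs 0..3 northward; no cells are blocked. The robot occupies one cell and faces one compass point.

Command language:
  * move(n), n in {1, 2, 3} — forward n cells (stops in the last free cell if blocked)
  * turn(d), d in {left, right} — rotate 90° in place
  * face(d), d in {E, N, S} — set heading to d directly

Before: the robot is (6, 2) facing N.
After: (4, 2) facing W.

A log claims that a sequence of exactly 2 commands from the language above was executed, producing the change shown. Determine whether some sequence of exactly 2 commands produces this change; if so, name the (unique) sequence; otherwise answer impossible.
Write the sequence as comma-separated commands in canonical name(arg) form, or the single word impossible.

turn(left), move(2)

key: position moved to (4,2) AND the heading swung to W — translation plus rotation needed
from: (6, 2) facing N
1. turn(left) → (6, 2) facing W
2. move(2) → (4, 2) facing W
no other 2-command option fits: unique.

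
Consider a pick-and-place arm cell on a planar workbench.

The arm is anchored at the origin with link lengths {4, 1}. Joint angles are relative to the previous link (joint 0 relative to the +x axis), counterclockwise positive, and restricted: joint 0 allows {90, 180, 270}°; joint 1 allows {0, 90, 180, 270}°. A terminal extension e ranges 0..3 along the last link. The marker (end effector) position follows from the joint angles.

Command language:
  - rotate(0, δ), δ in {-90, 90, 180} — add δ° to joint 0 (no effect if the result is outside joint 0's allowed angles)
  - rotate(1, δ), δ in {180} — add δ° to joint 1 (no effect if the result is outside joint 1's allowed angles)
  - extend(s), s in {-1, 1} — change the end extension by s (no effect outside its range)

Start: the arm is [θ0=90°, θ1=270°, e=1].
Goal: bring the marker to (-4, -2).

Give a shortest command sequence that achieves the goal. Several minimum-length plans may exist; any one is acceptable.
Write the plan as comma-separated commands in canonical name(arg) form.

rotate(0, 90), rotate(1, 180)

initial: [θ0=90°, θ1=270°, e=1]
t=1 rotate(0, 90) ⇒ [θ0=180°, θ1=270°, e=1]
t=2 rotate(1, 180) ⇒ [θ0=180°, θ1=90°, e=1]
minimal: 2 command(s), checked below 2.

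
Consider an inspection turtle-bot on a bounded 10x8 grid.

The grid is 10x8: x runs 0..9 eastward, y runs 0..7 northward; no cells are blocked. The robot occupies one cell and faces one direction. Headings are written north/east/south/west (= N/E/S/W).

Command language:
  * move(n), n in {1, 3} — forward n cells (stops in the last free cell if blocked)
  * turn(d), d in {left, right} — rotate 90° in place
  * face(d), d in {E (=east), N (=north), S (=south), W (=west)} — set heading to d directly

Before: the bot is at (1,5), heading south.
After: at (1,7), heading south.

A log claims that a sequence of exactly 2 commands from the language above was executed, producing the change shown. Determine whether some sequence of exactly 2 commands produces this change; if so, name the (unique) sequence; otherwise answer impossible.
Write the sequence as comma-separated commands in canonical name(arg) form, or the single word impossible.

all 64 sequences checked — none match.

impossible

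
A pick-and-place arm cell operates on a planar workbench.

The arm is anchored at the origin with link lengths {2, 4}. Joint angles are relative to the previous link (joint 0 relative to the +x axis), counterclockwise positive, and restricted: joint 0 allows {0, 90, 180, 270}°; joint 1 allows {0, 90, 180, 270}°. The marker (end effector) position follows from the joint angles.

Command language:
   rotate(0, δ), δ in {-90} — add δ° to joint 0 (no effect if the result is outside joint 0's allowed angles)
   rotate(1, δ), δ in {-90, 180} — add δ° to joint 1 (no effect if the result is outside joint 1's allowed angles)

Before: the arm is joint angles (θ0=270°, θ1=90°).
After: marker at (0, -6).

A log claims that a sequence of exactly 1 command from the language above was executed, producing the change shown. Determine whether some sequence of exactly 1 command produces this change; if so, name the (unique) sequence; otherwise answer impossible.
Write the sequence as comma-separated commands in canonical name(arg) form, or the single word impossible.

begin: joint angles (θ0=270°, θ1=90°)
1. rotate(1, -90) → joint angles (θ0=270°, θ1=0°)
no rival 1-sequence matches.

rotate(1, -90)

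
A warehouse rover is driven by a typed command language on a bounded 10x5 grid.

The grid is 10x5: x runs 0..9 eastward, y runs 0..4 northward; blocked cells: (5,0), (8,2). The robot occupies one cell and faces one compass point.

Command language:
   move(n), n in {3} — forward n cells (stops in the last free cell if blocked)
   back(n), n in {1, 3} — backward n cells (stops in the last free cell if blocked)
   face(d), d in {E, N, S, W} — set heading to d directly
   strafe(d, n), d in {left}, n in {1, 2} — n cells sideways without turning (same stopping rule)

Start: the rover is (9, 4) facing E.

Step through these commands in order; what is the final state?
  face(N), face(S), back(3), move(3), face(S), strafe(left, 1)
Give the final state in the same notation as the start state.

t0: (9, 4) facing E
1. face(N) → (9, 4) facing N
2. face(S) → (9, 4) facing S
3. back(3) → (9, 4) facing S
4. move(3) → (9, 1) facing S
5. face(S) → (9, 1) facing S
6. strafe(left, 1) → (9, 1) facing S

(9, 1) facing S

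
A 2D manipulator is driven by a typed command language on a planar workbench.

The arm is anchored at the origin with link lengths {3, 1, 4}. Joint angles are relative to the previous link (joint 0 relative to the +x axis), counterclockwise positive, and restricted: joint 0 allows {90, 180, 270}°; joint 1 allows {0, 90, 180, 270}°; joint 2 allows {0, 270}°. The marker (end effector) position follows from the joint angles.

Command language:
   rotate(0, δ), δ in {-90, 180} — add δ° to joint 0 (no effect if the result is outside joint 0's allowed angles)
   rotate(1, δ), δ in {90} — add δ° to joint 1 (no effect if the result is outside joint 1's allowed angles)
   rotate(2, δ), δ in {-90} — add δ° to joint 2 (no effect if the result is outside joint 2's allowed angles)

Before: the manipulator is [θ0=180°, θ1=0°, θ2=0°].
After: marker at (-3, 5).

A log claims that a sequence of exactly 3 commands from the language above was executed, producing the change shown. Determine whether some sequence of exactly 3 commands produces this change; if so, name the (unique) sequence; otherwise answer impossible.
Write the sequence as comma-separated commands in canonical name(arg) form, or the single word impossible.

rotate(1, 90), rotate(1, 90), rotate(1, 90)

begin: [θ0=180°, θ1=0°, θ2=0°]
step 1 (rotate(1, 90)): [θ0=180°, θ1=90°, θ2=0°]
step 2 (rotate(1, 90)): [θ0=180°, θ1=180°, θ2=0°]
step 3 (rotate(1, 90)): [θ0=180°, θ1=270°, θ2=0°]
no rival 3-sequence matches.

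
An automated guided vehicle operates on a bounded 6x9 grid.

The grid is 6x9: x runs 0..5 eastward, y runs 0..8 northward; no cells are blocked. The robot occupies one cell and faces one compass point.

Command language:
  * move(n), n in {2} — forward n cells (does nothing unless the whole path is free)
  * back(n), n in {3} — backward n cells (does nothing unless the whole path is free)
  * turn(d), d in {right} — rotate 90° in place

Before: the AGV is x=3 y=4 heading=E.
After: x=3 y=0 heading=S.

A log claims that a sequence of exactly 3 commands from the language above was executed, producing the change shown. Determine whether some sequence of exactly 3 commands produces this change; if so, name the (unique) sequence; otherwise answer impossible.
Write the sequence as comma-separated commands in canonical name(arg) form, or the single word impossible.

key: order matters: swapping turn(right) and move(2) lands elsewhere
from: x=3 y=4 heading=E
t=1 turn(right) ⇒ x=3 y=4 heading=S
t=2 move(2) ⇒ x=3 y=2 heading=S
t=3 move(2) ⇒ x=3 y=0 heading=S
all 27 alternatives checked — unique.

turn(right), move(2), move(2)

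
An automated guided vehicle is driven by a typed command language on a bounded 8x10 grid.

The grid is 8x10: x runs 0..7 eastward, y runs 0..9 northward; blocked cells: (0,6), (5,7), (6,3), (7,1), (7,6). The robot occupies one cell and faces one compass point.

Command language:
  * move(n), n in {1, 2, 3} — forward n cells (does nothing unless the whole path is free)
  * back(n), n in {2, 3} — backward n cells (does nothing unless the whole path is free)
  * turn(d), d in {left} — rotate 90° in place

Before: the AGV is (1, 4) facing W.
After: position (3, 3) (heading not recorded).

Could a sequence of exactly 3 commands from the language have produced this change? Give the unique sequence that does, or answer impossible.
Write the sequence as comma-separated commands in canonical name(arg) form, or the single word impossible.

back(2), turn(left), move(1)

key: running move(1) before back(2) would end elsewhere — order is forced
t0: (1, 4) facing W
step 1 (back(2)): (3, 4) facing W
step 2 (turn(left)): (3, 4) facing S
step 3 (move(1)): (3, 3) facing S
uniquely the one of 216 3-step routes that fits.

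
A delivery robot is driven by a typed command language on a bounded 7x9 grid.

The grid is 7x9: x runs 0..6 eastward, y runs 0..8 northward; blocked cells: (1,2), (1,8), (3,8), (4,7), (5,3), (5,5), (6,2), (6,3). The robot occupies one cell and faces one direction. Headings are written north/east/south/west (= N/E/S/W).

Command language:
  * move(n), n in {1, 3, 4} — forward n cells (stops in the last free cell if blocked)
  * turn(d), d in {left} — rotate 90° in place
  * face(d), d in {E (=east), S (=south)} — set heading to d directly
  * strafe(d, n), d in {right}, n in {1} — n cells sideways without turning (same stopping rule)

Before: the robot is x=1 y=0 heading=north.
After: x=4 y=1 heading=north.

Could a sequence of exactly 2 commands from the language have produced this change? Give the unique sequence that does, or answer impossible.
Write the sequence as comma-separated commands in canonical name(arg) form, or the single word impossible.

impossible

all 49 sequences checked — none match.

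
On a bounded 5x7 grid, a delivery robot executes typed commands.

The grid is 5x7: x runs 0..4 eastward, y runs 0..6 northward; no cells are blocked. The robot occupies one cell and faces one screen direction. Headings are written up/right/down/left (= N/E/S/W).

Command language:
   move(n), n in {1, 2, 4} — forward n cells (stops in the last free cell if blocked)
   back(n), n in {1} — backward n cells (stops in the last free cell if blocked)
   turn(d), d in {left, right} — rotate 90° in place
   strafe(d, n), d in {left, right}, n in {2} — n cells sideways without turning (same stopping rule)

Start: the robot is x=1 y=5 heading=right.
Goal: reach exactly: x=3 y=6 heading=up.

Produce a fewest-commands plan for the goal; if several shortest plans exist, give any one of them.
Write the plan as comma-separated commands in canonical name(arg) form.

start: x=1 y=5 heading=right
[1] after strafe(left, 2): x=1 y=6 heading=right
[2] after turn(left): x=1 y=6 heading=up
[3] after strafe(right, 2): x=3 y=6 heading=up
no 2-step plan works, so 3 is optimal.

strafe(left, 2), turn(left), strafe(right, 2)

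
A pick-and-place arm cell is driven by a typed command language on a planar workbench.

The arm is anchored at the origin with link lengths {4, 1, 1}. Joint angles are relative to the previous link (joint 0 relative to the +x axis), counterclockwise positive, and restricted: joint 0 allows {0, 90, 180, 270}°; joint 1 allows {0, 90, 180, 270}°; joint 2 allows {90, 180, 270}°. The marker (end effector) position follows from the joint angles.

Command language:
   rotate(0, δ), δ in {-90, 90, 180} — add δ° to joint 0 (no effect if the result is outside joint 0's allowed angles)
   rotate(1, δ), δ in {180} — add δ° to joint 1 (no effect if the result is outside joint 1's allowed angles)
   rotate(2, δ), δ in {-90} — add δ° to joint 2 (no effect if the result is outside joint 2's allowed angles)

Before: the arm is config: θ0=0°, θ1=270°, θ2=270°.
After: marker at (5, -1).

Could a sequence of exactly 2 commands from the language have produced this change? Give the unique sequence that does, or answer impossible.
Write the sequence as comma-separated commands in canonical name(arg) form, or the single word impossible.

rotate(2, -90), rotate(2, -90)

start: config: θ0=0°, θ1=270°, θ2=270°
step 1 (rotate(2, -90)): config: θ0=0°, θ1=270°, θ2=180°
step 2 (rotate(2, -90)): config: θ0=0°, θ1=270°, θ2=90°
no other 2-command option fits: unique.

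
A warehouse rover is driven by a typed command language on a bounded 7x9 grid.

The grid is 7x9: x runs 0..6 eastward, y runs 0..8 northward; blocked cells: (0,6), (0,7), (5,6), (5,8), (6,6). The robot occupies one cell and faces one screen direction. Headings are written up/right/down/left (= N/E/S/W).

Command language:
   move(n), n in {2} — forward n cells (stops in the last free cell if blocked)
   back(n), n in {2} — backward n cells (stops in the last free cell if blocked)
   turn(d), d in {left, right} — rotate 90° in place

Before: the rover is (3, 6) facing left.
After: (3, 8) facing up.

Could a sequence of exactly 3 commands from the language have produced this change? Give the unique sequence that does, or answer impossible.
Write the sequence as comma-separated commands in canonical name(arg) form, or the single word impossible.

key: the second move(2) runs into the grid edge before its full distance
t0: (3, 6) facing left
step 1 (turn(right)): (3, 6) facing up
step 2 (move(2)): (3, 8) facing up
step 3 (move(2)): (3, 8) facing up
all 64 alternatives checked — unique.

turn(right), move(2), move(2)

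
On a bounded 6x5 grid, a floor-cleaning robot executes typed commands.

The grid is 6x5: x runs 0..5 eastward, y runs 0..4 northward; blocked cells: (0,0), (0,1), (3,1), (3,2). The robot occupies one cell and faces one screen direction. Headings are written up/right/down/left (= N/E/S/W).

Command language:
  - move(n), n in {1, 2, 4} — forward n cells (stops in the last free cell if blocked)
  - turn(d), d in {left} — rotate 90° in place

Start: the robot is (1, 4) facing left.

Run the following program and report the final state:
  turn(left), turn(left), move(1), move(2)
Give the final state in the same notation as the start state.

(4, 4) facing right

begin: (1, 4) facing left
step 1 (turn(left)): (1, 4) facing down
step 2 (turn(left)): (1, 4) facing right
step 3 (move(1)): (2, 4) facing right
step 4 (move(2)): (4, 4) facing right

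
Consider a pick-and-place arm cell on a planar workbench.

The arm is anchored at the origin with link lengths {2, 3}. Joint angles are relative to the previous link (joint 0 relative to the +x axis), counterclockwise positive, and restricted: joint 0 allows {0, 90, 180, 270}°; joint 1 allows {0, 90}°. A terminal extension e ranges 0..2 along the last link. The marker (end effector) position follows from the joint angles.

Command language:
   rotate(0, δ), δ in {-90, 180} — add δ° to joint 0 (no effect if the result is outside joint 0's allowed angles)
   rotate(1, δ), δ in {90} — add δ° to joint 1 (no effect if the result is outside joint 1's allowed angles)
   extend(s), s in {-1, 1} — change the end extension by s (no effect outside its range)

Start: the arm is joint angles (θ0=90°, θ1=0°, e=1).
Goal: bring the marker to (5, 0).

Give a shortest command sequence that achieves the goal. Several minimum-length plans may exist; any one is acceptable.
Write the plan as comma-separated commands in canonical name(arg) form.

t0: joint angles (θ0=90°, θ1=0°, e=1)
1. extend(-1) → joint angles (θ0=90°, θ1=0°, e=0)
2. rotate(0, -90) → joint angles (θ0=0°, θ1=0°, e=0)
minimal: 2 command(s), checked below 2.

extend(-1), rotate(0, -90)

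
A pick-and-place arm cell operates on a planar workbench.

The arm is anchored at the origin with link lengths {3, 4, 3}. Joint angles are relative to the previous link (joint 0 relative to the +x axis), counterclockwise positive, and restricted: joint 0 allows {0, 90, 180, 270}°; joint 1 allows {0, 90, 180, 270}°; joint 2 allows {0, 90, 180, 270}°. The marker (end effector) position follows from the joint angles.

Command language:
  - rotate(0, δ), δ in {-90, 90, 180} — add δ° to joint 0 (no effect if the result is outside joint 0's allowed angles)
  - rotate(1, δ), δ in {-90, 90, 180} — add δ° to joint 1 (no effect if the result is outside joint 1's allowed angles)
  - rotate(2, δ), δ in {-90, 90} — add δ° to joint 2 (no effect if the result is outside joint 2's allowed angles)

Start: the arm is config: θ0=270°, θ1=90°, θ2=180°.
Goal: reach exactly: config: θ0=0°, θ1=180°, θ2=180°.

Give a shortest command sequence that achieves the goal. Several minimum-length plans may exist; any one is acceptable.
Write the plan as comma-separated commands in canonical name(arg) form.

rotate(0, 90), rotate(1, 90)

initial: config: θ0=270°, θ1=90°, θ2=180°
[1] after rotate(0, 90): config: θ0=0°, θ1=90°, θ2=180°
[2] after rotate(1, 90): config: θ0=0°, θ1=180°, θ2=180°
nothing shorter than 2 reaches the goal.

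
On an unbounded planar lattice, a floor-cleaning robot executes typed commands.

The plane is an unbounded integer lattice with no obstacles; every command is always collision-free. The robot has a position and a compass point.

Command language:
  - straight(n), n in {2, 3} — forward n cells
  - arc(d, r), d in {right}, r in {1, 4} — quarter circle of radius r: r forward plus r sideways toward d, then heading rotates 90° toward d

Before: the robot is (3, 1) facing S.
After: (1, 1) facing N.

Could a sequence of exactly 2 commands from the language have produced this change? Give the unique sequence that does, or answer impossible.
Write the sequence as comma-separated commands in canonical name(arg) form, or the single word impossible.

key: position moved to (1,1) AND the heading swung to N — translation plus rotation needed
from: (3, 1) facing S
[1] after arc(right, 1): (2, 0) facing W
[2] after arc(right, 1): (1, 1) facing N
uniquely the one of 16 2-step routes that fits.

arc(right, 1), arc(right, 1)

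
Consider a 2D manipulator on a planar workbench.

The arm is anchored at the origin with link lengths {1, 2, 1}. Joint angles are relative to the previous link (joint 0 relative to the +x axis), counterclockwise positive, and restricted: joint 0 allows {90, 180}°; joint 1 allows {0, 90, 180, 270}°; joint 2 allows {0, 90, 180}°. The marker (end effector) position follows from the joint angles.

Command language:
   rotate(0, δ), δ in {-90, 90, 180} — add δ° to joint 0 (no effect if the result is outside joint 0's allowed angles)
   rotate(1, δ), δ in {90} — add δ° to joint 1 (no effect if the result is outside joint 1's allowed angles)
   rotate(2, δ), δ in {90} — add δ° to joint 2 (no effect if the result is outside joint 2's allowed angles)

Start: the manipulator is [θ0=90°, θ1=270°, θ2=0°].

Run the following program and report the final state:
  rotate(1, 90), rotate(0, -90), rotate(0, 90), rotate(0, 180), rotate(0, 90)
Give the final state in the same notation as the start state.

[θ0=180°, θ1=0°, θ2=0°]

from: [θ0=90°, θ1=270°, θ2=0°]
1. rotate(1, 90) → [θ0=90°, θ1=0°, θ2=0°]
2. rotate(0, -90) → [θ0=90°, θ1=0°, θ2=0°]
3. rotate(0, 90) → [θ0=180°, θ1=0°, θ2=0°]
4. rotate(0, 180) → [θ0=180°, θ1=0°, θ2=0°]
5. rotate(0, 90) → [θ0=180°, θ1=0°, θ2=0°]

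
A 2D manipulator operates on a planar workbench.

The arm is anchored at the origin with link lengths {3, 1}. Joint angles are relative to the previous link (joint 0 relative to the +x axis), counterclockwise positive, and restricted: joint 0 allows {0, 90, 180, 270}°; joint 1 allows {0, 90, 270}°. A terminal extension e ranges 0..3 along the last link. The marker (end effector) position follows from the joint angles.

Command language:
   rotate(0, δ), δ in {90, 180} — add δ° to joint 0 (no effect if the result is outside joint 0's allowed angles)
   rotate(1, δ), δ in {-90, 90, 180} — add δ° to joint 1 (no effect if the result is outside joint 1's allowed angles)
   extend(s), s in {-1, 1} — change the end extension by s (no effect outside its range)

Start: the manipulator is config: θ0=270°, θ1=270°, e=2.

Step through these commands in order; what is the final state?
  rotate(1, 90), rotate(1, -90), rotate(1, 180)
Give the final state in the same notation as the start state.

config: θ0=270°, θ1=90°, e=2

begin: config: θ0=270°, θ1=270°, e=2
[1] after rotate(1, 90): config: θ0=270°, θ1=0°, e=2
[2] after rotate(1, -90): config: θ0=270°, θ1=270°, e=2
[3] after rotate(1, 180): config: θ0=270°, θ1=90°, e=2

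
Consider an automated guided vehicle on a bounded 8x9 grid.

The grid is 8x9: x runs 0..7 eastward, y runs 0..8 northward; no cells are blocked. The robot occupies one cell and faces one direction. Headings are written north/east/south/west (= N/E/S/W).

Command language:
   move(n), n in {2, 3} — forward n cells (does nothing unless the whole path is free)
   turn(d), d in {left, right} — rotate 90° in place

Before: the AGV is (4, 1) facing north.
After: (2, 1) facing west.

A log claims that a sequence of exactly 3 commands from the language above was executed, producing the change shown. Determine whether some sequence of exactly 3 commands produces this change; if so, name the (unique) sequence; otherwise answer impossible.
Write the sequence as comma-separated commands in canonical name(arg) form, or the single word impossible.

turn(left), move(2), move(3)

key: order matters: swapping turn(left) and move(3) lands elsewhere
begin: (4, 1) facing north
step 1 (turn(left)): (4, 1) facing west
step 2 (move(2)): (2, 1) facing west
step 3 (move(3)): (2, 1) facing west
all 64 alternatives checked — unique.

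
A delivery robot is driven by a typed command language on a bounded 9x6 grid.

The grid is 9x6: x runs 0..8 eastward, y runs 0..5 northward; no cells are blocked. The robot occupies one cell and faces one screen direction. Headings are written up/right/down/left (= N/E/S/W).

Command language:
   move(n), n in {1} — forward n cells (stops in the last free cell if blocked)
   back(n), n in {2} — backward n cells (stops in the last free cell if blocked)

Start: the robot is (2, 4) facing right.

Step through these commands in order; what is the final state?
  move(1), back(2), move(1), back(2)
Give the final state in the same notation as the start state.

(0, 4) facing right

from: (2, 4) facing right
1. move(1) → (3, 4) facing right
2. back(2) → (1, 4) facing right
3. move(1) → (2, 4) facing right
4. back(2) → (0, 4) facing right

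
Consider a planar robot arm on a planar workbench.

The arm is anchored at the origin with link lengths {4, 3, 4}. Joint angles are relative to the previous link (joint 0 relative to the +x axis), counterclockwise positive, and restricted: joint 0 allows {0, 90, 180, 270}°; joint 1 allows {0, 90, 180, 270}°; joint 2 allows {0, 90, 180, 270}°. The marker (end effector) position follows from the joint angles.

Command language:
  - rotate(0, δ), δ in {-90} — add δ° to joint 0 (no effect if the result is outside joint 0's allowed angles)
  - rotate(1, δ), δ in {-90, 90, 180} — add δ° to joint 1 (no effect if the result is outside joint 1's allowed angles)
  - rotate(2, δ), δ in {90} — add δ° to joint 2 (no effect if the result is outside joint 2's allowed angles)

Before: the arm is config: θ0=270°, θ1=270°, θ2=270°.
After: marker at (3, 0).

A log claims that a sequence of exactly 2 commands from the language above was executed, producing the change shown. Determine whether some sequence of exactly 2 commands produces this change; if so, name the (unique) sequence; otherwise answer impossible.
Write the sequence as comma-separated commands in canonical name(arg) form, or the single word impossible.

t0: config: θ0=270°, θ1=270°, θ2=270°
step 1 (rotate(0, -90)): config: θ0=180°, θ1=270°, θ2=270°
step 2 (rotate(0, -90)): config: θ0=90°, θ1=270°, θ2=270°
no rival 2-sequence matches.

rotate(0, -90), rotate(0, -90)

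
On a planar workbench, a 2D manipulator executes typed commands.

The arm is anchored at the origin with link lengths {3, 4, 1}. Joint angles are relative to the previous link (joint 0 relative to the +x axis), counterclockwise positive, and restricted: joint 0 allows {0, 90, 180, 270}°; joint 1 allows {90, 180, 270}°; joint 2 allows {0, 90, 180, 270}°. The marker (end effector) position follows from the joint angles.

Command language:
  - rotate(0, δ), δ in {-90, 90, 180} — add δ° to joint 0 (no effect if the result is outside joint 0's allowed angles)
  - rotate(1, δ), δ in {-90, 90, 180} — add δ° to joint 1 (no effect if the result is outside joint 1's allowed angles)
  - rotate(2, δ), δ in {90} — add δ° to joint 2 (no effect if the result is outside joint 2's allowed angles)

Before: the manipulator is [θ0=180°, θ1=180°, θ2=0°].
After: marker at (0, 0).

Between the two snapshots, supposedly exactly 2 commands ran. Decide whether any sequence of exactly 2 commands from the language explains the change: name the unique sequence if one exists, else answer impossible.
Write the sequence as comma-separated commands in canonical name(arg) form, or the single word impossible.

rotate(2, 90), rotate(2, 90)

begin: [θ0=180°, θ1=180°, θ2=0°]
[1] after rotate(2, 90): [θ0=180°, θ1=180°, θ2=90°]
[2] after rotate(2, 90): [θ0=180°, θ1=180°, θ2=180°]
uniquely the one of 49 2-step routes that fits.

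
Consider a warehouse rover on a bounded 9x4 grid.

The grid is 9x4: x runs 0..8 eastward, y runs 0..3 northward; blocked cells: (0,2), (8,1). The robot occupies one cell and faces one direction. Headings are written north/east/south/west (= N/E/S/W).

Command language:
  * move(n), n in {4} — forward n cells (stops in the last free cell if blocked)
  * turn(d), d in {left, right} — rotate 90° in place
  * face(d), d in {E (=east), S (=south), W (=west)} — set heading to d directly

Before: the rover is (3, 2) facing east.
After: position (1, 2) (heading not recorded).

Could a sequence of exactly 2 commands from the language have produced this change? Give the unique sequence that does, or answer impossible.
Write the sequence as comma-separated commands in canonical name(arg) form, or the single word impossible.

face(W), move(4)

key: order matters: swapping face(W) and move(4) lands elsewhere
from: (3, 2) facing east
step 1 (face(W)): (3, 2) facing west
step 2 (move(4)): (1, 2) facing west
uniquely the one of 36 2-step routes that fits.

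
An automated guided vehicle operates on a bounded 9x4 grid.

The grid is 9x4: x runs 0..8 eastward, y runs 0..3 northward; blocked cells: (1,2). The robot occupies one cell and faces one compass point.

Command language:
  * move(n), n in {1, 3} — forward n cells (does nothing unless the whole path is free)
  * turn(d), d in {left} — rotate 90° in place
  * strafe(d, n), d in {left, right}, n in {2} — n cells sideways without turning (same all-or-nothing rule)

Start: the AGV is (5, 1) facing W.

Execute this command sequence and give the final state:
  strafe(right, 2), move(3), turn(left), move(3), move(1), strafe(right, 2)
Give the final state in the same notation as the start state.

(0, 0) facing S

begin: (5, 1) facing W
step 1 (strafe(right, 2)): (5, 3) facing W
step 2 (move(3)): (2, 3) facing W
step 3 (turn(left)): (2, 3) facing S
step 4 (move(3)): (2, 0) facing S
step 5 (move(1)): (2, 0) facing S
step 6 (strafe(right, 2)): (0, 0) facing S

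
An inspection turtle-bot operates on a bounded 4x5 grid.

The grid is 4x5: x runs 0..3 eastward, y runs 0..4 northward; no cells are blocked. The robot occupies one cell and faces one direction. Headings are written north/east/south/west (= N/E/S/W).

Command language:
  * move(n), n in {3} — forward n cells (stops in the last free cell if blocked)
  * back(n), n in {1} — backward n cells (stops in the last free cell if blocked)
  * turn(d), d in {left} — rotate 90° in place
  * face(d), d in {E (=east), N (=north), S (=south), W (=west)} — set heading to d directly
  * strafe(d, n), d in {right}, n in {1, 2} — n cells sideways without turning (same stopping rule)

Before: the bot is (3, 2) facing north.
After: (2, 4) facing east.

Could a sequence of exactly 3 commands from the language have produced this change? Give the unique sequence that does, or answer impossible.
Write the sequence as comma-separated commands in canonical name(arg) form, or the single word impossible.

move(3), face(E), back(1)

key: move(3) runs into the grid edge before its full distance
t0: (3, 2) facing north
[1] after move(3): (3, 4) facing north
[2] after face(E): (3, 4) facing east
[3] after back(1): (2, 4) facing east
all 729 alternatives checked — unique.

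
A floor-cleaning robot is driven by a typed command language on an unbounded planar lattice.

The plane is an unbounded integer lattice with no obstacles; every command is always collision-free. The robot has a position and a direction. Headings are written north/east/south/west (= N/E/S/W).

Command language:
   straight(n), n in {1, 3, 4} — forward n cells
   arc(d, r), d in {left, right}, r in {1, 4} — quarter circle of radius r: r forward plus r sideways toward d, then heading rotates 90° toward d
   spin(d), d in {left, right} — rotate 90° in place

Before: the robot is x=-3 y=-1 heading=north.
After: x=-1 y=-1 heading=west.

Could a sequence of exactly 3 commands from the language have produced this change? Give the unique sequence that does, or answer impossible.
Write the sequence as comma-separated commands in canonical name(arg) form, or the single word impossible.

arc(right, 1), arc(right, 1), spin(right)

key: cell and facing (now W) both changed — the 3 commands mix motion and turning
initial: x=-3 y=-1 heading=north
1. arc(right, 1) → x=-2 y=0 heading=east
2. arc(right, 1) → x=-1 y=-1 heading=south
3. spin(right) → x=-1 y=-1 heading=west
no rival 3-sequence matches.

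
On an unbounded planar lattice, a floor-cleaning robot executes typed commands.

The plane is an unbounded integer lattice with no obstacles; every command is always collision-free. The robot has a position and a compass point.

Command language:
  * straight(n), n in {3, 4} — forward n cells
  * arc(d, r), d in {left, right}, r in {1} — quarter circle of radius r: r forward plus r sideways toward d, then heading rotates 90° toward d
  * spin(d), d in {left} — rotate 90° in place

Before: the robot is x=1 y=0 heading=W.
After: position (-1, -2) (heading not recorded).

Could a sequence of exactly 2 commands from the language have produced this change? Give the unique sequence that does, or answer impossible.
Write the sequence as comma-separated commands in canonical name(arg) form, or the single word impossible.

key: running arc(right, 1) before arc(left, 1) would end elsewhere — order is forced
initial: x=1 y=0 heading=W
t=1 arc(left, 1) ⇒ x=0 y=-1 heading=S
t=2 arc(right, 1) ⇒ x=-1 y=-2 heading=W
no rival 2-sequence matches.

arc(left, 1), arc(right, 1)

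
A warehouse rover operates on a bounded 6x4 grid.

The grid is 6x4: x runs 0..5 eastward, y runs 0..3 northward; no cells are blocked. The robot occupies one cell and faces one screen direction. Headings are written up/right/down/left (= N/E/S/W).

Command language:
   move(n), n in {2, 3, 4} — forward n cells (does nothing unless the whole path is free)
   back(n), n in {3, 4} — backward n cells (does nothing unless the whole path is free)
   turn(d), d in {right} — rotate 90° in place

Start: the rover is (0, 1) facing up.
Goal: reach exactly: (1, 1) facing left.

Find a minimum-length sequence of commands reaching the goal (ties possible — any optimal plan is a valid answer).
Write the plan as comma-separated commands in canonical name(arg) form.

from: (0, 1) facing up
step 1 (turn(right)): (0, 1) facing right
step 2 (move(3)): (3, 1) facing right
step 3 (turn(right)): (3, 1) facing down
step 4 (turn(right)): (3, 1) facing left
step 5 (move(2)): (1, 1) facing left
no 4-step plan works, so 5 is optimal.

turn(right), move(3), turn(right), turn(right), move(2)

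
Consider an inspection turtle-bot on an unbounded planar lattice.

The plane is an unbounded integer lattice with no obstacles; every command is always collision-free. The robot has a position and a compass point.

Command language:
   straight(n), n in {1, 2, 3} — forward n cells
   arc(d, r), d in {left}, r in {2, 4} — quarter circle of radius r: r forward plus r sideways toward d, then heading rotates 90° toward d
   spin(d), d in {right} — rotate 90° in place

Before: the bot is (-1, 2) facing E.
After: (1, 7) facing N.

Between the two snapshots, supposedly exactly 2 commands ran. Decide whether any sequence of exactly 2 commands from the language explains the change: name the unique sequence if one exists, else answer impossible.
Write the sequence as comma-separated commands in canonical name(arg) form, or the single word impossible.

key: running straight(3) before arc(left, 2) would end elsewhere — order is forced
begin: (-1, 2) facing E
t=1 arc(left, 2) ⇒ (1, 4) facing N
t=2 straight(3) ⇒ (1, 7) facing N
all 36 alternatives checked — unique.

arc(left, 2), straight(3)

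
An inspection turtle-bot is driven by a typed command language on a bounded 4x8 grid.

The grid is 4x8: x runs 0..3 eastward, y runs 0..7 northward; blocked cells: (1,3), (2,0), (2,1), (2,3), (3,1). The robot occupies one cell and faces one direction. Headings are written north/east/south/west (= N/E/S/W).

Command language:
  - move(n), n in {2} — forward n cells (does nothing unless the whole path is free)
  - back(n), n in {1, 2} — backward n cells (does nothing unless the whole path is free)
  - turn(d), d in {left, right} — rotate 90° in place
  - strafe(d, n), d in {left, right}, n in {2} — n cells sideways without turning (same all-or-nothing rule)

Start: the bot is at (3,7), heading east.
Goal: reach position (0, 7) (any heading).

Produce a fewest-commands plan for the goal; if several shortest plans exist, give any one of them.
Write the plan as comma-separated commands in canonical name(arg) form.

from: at (3,7), heading east
1. back(2) → at (1,7), heading east
2. back(1) → at (0,7), heading east
no 1-step plan works, so 2 is optimal.

back(2), back(1)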